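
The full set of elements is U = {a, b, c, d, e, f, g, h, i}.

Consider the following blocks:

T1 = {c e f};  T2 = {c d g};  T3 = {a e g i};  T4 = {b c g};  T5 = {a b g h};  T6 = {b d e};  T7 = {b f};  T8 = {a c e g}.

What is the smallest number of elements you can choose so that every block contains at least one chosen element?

T = {b, c, g} meets every block (each contains at least one member of T), and |T| = 3.
No choice of 2 elements meets every block, so 3 is the minimum.

3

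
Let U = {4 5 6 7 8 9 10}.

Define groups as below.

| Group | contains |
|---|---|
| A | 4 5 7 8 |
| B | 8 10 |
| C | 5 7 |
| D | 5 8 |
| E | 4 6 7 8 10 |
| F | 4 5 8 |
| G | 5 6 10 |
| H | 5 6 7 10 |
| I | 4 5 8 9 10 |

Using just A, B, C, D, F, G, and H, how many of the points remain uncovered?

Union of A, B, C, D, F, G, H = {4, 5, 6, 7, 8, 10}.
Not covered: 9 — 1 point.

1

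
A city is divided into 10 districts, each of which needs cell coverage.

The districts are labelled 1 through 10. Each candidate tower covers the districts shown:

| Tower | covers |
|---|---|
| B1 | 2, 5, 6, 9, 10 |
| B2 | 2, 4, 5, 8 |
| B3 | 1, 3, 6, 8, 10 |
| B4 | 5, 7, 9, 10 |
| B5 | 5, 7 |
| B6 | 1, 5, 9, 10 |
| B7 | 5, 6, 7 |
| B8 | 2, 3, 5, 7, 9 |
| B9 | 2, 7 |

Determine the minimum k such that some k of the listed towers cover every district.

3

Take {B2, B3, B4}. Their union is {1, 2, 3, 4, 5, 6, 7, 8, 9, 10}, which is all 10 districts.
Only B2 contains 4, so B2 is forced; the remaining 6 districts need at least 2 more towers (each remaining tower adds at most 4) — so at least 3 towers are needed, and 3 is optimal.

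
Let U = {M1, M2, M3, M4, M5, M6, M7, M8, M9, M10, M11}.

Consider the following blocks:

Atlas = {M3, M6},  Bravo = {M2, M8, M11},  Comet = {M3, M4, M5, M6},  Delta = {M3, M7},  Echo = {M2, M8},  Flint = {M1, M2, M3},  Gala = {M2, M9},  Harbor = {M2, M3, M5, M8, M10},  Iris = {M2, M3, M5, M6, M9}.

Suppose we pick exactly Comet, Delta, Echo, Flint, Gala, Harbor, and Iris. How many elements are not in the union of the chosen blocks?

1

Union of Comet, Delta, Echo, Flint, Gala, Harbor, Iris = {M1, M2, M3, M4, M5, M6, M7, M8, M9, M10}.
Not covered: M11 — 1 element.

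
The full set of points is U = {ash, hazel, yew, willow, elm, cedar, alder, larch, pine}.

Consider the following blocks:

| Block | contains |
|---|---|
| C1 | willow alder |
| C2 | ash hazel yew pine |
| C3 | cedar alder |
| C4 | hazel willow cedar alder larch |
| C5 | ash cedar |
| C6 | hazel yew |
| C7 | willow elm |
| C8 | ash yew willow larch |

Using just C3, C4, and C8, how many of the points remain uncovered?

2

Union of C3, C4, C8 = {ash, hazel, yew, willow, cedar, alder, larch}.
Not covered: elm, pine — 2 points.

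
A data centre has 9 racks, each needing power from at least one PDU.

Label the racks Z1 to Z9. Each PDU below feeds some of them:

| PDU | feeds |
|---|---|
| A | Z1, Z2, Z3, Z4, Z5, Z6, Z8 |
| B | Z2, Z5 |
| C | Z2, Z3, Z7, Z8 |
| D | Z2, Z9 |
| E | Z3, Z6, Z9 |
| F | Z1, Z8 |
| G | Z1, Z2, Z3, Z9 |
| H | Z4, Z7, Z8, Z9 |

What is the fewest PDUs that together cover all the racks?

2

A and H together: A ∪ H = {Z1, Z2, Z3, Z4, Z5, Z6, Z7, Z8, Z9} — every rack is covered.
No single PDU has all 9 racks (the largest, A, has 7), so 2 is optimal.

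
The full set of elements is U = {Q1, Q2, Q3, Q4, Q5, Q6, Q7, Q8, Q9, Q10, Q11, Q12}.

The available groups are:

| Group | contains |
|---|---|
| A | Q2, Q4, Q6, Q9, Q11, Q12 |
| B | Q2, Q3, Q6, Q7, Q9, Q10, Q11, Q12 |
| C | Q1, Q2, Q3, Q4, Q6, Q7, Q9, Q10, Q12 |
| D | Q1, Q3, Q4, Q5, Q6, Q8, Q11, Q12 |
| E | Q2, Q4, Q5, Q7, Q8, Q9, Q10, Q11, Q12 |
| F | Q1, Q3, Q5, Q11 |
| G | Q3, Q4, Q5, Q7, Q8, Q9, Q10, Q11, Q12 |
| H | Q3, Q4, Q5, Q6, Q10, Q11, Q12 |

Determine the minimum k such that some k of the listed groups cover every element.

2

D and E cover everything between them: the union {Q1, Q2, Q3, Q4, Q5, Q6, Q7, Q8, Q9, Q10, Q11, Q12} is all of U.
No single group has all 12 elements (the largest, C, has 9), so 2 is optimal.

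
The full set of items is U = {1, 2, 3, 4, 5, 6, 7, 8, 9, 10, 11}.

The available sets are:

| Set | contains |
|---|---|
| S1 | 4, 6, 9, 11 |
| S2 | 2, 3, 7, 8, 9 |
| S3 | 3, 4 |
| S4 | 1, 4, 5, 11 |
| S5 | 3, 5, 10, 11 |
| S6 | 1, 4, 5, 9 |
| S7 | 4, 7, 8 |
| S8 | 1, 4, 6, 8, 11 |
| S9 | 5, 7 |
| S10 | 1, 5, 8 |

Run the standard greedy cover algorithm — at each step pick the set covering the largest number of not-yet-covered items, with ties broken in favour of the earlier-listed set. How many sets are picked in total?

Greedy: pick S2 (covers 5 new) → pick S4 (covers 4 new) → pick S1 (covers 1 new) → pick S5 (covers 1 new). Total picks: 4.
(The true minimum cover uses only 3 sets, so greedy is not optimal here.)

4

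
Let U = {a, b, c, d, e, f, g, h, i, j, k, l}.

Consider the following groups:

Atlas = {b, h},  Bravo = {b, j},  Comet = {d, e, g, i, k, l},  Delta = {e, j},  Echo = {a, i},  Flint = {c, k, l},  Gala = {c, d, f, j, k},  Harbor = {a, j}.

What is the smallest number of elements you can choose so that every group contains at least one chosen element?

T = {a, b, e, k} meets every group (each contains at least one member of T), and |T| = 4.
The groups Atlas, Delta, Echo, Flint are pairwise disjoint, so any hitting set needs a separate element for each — at least 4. Hence 4 is optimal.

4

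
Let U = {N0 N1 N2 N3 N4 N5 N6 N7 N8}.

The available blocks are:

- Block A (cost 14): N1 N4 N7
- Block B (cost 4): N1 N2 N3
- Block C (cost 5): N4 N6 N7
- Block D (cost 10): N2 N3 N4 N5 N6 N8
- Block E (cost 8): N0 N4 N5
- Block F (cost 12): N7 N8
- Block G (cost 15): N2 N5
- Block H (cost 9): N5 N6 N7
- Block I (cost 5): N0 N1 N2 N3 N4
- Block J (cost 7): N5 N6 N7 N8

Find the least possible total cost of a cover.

12

I, J together cover every element (I ∪ J = {N0, N1, N2, N3, N4, N5, N6, N7, N8}); total cost 5 + 7 = 12.
No covering selection has total cost below 12.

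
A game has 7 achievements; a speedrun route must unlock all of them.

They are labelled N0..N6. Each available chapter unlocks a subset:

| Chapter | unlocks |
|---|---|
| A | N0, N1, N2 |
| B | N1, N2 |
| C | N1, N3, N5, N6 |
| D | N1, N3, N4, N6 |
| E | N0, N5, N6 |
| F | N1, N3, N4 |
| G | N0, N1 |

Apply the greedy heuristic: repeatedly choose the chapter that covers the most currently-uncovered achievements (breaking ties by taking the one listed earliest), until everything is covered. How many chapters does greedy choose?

Greedy: pick C (covers 4 new) → pick A (covers 2 new) → pick D (covers 1 new). Total picks: 3.

3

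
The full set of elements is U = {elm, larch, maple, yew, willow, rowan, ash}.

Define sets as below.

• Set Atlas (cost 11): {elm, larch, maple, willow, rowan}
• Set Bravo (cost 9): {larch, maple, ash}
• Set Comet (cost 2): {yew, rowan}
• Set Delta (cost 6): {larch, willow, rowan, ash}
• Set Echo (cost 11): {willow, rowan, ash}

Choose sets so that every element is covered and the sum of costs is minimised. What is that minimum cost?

19

Atlas, Comet, Delta together cover every element (Atlas ∪ Comet ∪ Delta = {elm, larch, maple, yew, willow, rowan, ash}); total cost 11 + 2 + 6 = 19.
No covering selection has total cost below 19.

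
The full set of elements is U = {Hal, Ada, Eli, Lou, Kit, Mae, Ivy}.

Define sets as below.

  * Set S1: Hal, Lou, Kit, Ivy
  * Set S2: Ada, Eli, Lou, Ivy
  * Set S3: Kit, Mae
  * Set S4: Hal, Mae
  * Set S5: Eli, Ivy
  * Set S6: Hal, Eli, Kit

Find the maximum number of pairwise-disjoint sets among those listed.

2

S3, S5 are pairwise disjoint (S3={Kit,Mae}; S5={Eli,Ivy}).
Every remaining set overlaps one of these, and no 3 of the listed sets are pairwise disjoint, so 2 is the maximum.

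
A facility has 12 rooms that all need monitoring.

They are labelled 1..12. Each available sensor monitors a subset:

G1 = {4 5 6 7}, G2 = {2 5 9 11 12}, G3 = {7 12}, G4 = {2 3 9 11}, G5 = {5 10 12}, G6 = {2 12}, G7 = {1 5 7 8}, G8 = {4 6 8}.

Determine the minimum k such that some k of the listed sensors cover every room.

G1 and G4 and G5 and G7 together: G1 ∪ G4 ∪ G5 ∪ G7 = {1, 2, 3, 4, 5, 6, 7, 8, 9, 10, 11, 12} — every room is covered.
Only G5 contains 10, so G5 is forced; the remaining 9 rooms need at least 3 more sensors (each remaining sensor adds at most 4) — so at least 4 sensors are needed, and 4 is optimal.

4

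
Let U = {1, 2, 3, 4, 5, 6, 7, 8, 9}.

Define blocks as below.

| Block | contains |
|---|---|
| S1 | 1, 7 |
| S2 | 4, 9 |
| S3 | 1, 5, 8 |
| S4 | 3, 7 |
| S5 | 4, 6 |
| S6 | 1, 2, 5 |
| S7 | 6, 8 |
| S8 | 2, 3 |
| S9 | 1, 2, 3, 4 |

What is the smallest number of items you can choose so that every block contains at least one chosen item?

H = {2, 4, 7, 8} meets every block (each contains at least one member of H), and |H| = 4.
The blocks S1, S2, S7, S8 are pairwise disjoint, so any hitting set needs a separate item for each — at least 4. Hence 4 is optimal.

4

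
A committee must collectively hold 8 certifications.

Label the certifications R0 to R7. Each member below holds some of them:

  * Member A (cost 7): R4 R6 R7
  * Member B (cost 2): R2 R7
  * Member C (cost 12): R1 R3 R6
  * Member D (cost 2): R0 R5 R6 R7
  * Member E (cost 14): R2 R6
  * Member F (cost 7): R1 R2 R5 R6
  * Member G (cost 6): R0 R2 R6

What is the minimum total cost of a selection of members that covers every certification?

23

A, B, C, D together cover every certification (A ∪ B ∪ C ∪ D = {R0, R1, R2, R3, R4, R5, R6, R7}); total cost 7 + 2 + 12 + 2 = 23.
No covering selection has total cost below 23.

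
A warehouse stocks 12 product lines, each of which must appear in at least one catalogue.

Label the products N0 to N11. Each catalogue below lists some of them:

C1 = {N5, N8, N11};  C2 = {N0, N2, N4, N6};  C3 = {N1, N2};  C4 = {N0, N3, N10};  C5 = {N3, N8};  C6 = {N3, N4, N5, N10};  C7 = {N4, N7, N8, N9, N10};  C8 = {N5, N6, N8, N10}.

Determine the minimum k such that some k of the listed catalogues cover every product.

5

Take {C1, C3, C4, C7, C8}. Their union is {N0, N1, N2, N3, N4, N5, N6, N7, N8, N9, N10, N11}, which is all 12 products.
No 4 of the 8 catalogues cover everything (all 70 combinations miss at least one product), so 5 is optimal.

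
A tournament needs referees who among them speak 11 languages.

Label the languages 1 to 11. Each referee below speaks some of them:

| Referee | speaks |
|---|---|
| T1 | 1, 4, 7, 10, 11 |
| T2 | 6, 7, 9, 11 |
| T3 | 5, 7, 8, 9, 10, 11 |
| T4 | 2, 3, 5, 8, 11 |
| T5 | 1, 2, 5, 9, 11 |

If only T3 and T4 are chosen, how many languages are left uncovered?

3

Union of T3, T4 = {2, 3, 5, 7, 8, 9, 10, 11}.
Not covered: 1, 4, 6 — 3 languages.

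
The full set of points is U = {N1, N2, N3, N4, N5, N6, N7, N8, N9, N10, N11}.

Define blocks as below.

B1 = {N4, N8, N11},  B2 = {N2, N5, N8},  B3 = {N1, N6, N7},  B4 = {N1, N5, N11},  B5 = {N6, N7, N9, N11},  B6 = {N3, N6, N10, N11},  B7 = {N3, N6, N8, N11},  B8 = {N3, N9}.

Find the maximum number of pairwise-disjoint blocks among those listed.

3

B1, B3, B8 are pairwise disjoint (B1={N4,N8,N11}; B3={N1,N6,N7}; B8={N3,N9}).
Every remaining block overlaps one of these, and no 4 of the listed blocks are pairwise disjoint, so 3 is the maximum.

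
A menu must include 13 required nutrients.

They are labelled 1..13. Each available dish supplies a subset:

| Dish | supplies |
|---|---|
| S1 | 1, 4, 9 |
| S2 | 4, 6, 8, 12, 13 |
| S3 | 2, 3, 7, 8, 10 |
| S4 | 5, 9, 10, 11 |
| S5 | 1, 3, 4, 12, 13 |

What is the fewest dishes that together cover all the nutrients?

4

Take {S2, S3, S4, S5}. Their union is {1, 2, 3, 4, 5, 6, 7, 8, 9, 10, 11, 12, 13}, which is all 13 nutrients.
No 3 of the 5 dishes cover everything (all 10 combinations miss at least one nutrient), so 4 is optimal.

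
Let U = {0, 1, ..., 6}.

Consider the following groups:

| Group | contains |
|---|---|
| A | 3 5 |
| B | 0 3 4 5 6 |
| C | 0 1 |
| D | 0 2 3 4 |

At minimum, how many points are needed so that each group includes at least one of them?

The 2 points {0, 5} hit every group.
The groups A, C are pairwise disjoint, so any hitting set needs a separate point for each — at least 2. Hence 2 is optimal.

2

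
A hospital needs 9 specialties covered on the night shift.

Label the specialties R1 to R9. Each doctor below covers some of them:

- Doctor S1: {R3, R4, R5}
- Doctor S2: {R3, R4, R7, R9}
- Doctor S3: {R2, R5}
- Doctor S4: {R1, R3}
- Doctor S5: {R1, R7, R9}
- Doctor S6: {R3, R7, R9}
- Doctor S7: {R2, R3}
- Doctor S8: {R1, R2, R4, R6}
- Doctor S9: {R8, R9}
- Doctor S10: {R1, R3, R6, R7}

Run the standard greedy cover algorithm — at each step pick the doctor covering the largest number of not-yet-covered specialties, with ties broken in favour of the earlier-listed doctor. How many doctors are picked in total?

Greedy: pick S2 (covers 4 new) → pick S8 (covers 3 new) → pick S1 (covers 1 new) → pick S9 (covers 1 new). Total picks: 4.

4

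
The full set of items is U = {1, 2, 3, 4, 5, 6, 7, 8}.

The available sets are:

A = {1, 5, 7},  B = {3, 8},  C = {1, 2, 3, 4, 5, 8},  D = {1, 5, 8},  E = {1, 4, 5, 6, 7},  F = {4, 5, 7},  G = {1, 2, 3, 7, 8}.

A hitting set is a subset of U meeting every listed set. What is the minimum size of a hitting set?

2

The 2 items {3, 5} hit every set.
The sets A, B are pairwise disjoint, so any hitting set needs a separate item for each — at least 2. Hence 2 is optimal.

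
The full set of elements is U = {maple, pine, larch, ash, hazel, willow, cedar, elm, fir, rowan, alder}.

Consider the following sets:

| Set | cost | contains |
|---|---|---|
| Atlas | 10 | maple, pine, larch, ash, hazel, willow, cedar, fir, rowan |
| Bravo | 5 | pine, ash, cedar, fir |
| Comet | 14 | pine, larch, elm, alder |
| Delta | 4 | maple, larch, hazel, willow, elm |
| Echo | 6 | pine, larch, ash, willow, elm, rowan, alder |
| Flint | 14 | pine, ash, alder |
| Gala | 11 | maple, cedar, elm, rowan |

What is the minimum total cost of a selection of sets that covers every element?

15

Bravo, Delta, Echo together cover every element (Bravo ∪ Delta ∪ Echo = {maple, pine, larch, ash, hazel, willow, cedar, elm, fir, rowan, alder}); total cost 5 + 4 + 6 = 15.
No covering selection has total cost below 15.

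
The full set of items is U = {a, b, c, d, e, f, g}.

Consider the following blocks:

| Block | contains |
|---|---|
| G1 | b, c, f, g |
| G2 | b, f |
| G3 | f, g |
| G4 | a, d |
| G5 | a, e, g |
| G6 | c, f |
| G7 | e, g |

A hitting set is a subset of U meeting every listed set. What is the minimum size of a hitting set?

3

Take H = {a, f, g}. Each listed block contains at least one of these, so H is a hitting set of size 3.
The blocks G2, G4, G7 are pairwise disjoint, so any hitting set needs a separate item for each — at least 3. Hence 3 is optimal.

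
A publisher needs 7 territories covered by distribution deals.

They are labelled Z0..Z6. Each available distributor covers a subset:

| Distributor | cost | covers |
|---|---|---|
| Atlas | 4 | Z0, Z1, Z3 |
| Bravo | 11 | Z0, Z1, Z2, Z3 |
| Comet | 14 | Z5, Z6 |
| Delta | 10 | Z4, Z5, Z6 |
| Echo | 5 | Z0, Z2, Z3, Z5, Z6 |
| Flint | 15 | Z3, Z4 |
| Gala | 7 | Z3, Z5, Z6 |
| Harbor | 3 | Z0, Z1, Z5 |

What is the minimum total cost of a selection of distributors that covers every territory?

Delta, Echo, Harbor together cover every territory (Delta ∪ Echo ∪ Harbor = {Z0, Z1, Z2, Z3, Z4, Z5, Z6}); total cost 10 + 5 + 3 = 18.
No covering selection has total cost below 18.

18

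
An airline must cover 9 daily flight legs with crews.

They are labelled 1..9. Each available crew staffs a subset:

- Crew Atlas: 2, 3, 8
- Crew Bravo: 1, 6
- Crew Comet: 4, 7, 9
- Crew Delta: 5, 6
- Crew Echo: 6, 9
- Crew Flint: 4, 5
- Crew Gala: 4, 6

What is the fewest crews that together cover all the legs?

4

Take {Atlas, Bravo, Comet, Delta}. Their union is {1, 2, 3, 4, 5, 6, 7, 8, 9}, which is all 9 legs.
Only Bravo contains 1, so Bravo is forced; the remaining 7 legs need at least 3 more crews (each remaining crew adds at most 3) — so at least 4 crews are needed, and 4 is optimal.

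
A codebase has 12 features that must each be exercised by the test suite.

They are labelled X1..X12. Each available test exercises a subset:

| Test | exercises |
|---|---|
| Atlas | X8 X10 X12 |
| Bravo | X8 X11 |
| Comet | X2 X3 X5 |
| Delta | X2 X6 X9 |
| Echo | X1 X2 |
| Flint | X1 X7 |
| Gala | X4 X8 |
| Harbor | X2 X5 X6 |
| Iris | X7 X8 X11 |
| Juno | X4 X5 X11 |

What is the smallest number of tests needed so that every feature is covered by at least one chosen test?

5

Atlas and Comet and Delta and Flint and Juno together: Atlas ∪ Comet ∪ Delta ∪ Flint ∪ Juno = {X1, X2, X3, X4, X5, X6, X7, X8, X9, X10, X11, X12} — every feature is covered.
No 4 of the 10 tests cover everything (all 210 combinations miss at least one feature), so 5 is optimal.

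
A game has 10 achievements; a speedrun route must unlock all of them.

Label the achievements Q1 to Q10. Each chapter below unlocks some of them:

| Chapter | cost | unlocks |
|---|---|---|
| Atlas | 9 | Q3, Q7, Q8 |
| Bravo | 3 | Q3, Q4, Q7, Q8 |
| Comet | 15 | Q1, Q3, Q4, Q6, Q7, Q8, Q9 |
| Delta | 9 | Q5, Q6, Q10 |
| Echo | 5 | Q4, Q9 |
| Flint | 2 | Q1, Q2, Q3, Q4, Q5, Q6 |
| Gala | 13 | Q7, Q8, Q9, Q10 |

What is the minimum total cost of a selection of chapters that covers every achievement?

15

Flint, Gala together cover every achievement (Flint ∪ Gala = {Q1, Q2, Q3, Q4, Q5, Q6, Q7, Q8, Q9, Q10}); total cost 2 + 13 = 15.
The greedy pick Flint, Bravo, Echo, Delta costs 19; no covering selection beats 15.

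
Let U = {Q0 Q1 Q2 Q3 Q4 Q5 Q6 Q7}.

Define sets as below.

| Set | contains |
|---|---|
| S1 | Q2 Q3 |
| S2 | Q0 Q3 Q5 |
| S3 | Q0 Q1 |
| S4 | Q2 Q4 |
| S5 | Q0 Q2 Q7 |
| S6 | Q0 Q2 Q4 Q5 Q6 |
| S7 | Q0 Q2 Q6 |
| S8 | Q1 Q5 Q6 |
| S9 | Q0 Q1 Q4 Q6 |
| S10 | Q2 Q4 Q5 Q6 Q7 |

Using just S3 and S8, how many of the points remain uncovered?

Union of S3, S8 = {Q0, Q1, Q5, Q6}.
Not covered: Q2, Q3, Q4, Q7 — 4 points.

4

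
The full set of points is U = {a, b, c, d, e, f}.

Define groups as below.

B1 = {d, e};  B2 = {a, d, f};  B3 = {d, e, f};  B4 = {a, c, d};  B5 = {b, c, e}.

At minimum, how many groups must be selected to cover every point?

2

B2 and B5 cover everything between them: the union {a, b, c, d, e, f} is all of U.
No single group has all 6 points (the largest, B2, has 3), so 2 is optimal.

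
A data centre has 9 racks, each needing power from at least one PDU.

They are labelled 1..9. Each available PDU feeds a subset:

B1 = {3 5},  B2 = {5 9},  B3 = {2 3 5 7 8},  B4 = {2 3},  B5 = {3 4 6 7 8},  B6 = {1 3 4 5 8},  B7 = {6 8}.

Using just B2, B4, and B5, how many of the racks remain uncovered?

1

Union of B2, B4, B5 = {2, 3, 4, 5, 6, 7, 8, 9}.
Not covered: 1 — 1 rack.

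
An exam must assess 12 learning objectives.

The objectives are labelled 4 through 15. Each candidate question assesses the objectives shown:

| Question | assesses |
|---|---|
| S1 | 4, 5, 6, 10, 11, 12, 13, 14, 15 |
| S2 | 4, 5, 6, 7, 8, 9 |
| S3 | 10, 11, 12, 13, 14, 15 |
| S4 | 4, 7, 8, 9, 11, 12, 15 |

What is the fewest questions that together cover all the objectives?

Take {S1, S2}. Their union is {4, 5, 6, 7, 8, 9, 10, 11, 12, 13, 14, 15}, which is all 12 objectives.
No single question has all 12 objectives (the largest, S1, has 9), so 2 is optimal.

2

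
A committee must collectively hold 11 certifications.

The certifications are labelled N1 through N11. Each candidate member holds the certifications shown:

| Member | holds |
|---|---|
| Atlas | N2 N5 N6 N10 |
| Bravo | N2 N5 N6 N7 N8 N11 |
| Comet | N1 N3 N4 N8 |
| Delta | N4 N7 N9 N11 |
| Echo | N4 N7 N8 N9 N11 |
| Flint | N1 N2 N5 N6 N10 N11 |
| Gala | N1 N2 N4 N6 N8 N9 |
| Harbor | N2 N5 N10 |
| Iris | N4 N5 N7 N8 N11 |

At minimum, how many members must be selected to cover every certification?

Take {Atlas, Comet, Echo}. Their union is {N1, N2, N3, N4, N5, N6, N7, N8, N9, N10, N11}, which is all 11 certifications.
Only Comet contains N3, so Comet is forced; the remaining 7 certifications need at least 2 more members (each remaining member adds at most 5) — so at least 3 members are needed, and 3 is optimal.

3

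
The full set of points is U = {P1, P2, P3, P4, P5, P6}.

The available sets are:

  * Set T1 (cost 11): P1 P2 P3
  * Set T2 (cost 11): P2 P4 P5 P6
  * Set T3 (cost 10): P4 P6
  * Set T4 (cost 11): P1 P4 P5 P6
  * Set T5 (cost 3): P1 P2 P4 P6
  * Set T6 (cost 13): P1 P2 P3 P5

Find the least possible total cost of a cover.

T5, T6 together cover every point (T5 ∪ T6 = {P1, P2, P3, P4, P5, P6}); total cost 3 + 13 = 16.
No covering selection has total cost below 16.

16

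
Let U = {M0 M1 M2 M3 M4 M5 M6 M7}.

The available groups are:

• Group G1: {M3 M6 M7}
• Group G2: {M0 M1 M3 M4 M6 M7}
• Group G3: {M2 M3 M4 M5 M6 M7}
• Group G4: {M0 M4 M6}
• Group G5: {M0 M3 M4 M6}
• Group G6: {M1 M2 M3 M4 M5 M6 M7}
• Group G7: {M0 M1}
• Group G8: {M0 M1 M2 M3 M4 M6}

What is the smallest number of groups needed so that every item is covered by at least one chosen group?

Take {G5, G6}. Their union is {M0, M1, M2, M3, M4, M5, M6, M7}, which is all 8 items.
No single group has all 8 items (the largest, G6, has 7), so 2 is optimal.

2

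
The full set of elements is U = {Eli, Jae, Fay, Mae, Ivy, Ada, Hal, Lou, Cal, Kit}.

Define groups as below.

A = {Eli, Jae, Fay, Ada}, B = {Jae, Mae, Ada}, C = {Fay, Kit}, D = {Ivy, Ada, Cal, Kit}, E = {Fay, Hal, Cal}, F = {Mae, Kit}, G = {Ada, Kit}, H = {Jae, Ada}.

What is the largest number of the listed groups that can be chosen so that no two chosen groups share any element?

3

E, F, H are pairwise disjoint (E={Fay,Hal,Cal}; F={Mae,Kit}; H={Jae,Ada}).
Every remaining group overlaps one of these, and no 4 of the listed groups are pairwise disjoint, so 3 is the maximum.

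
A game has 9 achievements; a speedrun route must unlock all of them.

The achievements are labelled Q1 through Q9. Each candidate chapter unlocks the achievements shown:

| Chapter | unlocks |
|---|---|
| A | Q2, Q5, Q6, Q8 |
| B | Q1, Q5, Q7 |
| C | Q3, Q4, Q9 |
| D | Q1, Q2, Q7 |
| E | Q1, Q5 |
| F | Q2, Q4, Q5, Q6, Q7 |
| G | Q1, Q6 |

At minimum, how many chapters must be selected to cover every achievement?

A and B and C together: A ∪ B ∪ C = {Q1, Q2, Q3, Q4, Q5, Q6, Q7, Q8, Q9} — every achievement is covered.
Only C contains Q3, so C is forced; the remaining 6 achievements need at least 2 more chapters (each remaining chapter adds at most 4) — so at least 3 chapters are needed, and 3 is optimal.

3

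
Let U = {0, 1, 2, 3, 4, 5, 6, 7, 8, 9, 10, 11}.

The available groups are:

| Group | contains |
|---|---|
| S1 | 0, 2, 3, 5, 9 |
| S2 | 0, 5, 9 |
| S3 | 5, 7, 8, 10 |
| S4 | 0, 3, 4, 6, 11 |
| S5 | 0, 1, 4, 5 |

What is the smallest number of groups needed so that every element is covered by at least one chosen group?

S1, S3, S4, and S5 cover everything between them: the union {0, 1, 2, 3, 4, 5, 6, 7, 8, 9, 10, 11} is all of U.
Only S5 contains 1, so S5 is forced; the remaining 8 elements need at least 3 more groups (each remaining group adds at most 3) — so at least 4 groups are needed, and 4 is optimal.

4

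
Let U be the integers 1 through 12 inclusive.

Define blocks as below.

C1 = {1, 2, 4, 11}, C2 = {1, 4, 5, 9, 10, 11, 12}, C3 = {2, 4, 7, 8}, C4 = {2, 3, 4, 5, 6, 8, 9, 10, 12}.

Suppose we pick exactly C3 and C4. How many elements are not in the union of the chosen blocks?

2

Union of C3, C4 = {2, 3, 4, 5, 6, 7, 8, 9, 10, 12}.
Not covered: 1, 11 — 2 elements.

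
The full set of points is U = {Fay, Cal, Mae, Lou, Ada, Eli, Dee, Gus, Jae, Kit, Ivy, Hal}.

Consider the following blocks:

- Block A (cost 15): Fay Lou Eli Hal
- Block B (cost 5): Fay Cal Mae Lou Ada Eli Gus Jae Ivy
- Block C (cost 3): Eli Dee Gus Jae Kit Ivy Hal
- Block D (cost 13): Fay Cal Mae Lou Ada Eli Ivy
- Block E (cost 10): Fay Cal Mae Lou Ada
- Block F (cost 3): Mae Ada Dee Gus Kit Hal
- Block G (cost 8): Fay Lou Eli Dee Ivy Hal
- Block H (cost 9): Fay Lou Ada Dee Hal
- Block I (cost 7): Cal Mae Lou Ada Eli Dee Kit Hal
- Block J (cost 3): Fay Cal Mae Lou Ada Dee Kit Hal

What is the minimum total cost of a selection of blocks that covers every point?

6

C, J together cover every point (C ∪ J = {Fay, Cal, Mae, Lou, Ada, Eli, Dee, Gus, Jae, Kit, Ivy, Hal}); total cost 3 + 3 = 6.
No covering selection has total cost below 6.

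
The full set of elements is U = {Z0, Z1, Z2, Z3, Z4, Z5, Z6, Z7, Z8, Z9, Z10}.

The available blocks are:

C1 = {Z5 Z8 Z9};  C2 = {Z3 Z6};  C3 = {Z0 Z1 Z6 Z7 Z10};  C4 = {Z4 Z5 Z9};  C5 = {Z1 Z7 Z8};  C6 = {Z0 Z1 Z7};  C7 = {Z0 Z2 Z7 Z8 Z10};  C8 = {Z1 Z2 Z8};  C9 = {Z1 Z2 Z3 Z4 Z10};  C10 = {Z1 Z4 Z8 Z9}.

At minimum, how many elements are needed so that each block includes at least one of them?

Take H = {Z1, Z2, Z3, Z9}. Each listed block contains at least one of these, so H is a hitting set of size 4.
No choice of 3 elements meets every block, so 4 is the minimum.

4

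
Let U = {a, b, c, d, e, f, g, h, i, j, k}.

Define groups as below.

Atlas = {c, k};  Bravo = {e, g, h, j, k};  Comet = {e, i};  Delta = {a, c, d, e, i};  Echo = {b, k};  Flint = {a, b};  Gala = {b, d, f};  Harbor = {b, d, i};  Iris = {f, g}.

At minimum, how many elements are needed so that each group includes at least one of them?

4

Take T = {b, c, g, i}. Each listed group contains at least one of these, so T is a hitting set of size 4.
The groups Atlas, Comet, Flint, Iris are pairwise disjoint, so any hitting set needs a separate element for each — at least 4. Hence 4 is optimal.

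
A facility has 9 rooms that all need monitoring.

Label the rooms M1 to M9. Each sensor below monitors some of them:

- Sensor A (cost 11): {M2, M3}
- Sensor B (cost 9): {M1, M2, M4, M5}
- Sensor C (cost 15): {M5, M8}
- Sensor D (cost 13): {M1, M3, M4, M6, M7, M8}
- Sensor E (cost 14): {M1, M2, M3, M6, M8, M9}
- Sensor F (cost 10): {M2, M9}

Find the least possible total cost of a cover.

B, D, F together cover every room (B ∪ D ∪ F = {M1, M2, M3, M4, M5, M6, M7, M8, M9}); total cost 9 + 13 + 10 = 32.
No covering selection has total cost below 32.

32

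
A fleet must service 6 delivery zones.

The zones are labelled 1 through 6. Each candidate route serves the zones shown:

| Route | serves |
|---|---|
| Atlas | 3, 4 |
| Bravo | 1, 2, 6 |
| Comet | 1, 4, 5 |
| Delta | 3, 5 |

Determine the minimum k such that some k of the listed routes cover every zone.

Bravo and Comet and Delta together: Bravo ∪ Comet ∪ Delta = {1, 2, 3, 4, 5, 6} — every zone is covered.
Only Bravo contains 2, so Bravo is forced; the remaining 3 zones need at least 2 more routes (each remaining route adds at most 2) — so at least 3 routes are needed, and 3 is optimal.

3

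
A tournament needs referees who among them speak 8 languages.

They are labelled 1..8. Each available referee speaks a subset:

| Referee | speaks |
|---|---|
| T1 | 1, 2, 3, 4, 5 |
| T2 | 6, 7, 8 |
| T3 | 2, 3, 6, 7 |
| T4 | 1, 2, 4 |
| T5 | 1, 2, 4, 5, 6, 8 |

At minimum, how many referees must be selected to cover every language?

2

T3 and T5 together: T3 ∪ T5 = {1, 2, 3, 4, 5, 6, 7, 8} — every language is covered.
No single referee has all 8 languages (the largest, T5, has 6), so 2 is optimal.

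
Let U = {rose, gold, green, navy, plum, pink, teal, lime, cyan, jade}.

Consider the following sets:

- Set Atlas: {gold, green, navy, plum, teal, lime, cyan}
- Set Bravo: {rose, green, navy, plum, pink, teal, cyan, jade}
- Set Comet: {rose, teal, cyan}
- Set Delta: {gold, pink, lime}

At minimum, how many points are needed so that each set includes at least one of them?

2

The 2 points {lime, cyan} hit every set.
The sets Comet, Delta are pairwise disjoint, so any hitting set needs a separate point for each — at least 2. Hence 2 is optimal.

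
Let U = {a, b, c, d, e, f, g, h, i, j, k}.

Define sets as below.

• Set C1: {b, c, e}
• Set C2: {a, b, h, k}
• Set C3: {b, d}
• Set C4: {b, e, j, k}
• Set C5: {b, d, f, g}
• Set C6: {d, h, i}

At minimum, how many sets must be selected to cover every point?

5

C1 and C2 and C4 and C5 and C6 together: C1 ∪ C2 ∪ C4 ∪ C5 ∪ C6 = {a, b, c, d, e, f, g, h, i, j, k} — every point is covered.
No 4 of the 6 sets cover everything (all 15 combinations miss at least one point), so 5 is optimal.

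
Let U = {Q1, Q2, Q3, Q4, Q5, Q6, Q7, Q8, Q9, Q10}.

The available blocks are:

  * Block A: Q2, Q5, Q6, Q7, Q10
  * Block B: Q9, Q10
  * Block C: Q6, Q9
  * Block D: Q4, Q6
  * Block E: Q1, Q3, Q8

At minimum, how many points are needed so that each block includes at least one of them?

The 3 points {Q3, Q6, Q9} hit every block.
The blocks B, D, E are pairwise disjoint, so any hitting set needs a separate point for each — at least 3. Hence 3 is optimal.

3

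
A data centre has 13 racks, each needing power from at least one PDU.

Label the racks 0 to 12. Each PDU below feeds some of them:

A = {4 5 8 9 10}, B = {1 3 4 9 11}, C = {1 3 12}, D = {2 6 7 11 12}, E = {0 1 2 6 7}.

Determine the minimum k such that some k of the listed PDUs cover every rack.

A and C and D and E together: A ∪ C ∪ D ∪ E = {0, 1, 2, 3, 4, 5, 6, 7, 8, 9, 10, 11, 12} — every rack is covered.
No 3 of the 5 PDUs cover everything (all 10 combinations miss at least one rack), so 4 is optimal.

4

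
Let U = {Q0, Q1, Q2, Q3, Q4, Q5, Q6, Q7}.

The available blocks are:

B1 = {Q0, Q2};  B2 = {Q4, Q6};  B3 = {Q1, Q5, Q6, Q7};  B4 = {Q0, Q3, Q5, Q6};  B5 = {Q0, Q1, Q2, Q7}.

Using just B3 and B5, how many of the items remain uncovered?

2

Union of B3, B5 = {Q0, Q1, Q2, Q5, Q6, Q7}.
Not covered: Q3, Q4 — 2 items.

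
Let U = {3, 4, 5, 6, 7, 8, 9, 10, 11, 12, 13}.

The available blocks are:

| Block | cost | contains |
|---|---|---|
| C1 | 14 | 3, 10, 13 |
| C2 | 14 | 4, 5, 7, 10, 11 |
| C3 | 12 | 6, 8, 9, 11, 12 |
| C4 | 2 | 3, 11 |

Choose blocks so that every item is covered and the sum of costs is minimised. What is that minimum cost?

C1, C2, C3 together cover every item (C1 ∪ C2 ∪ C3 = {3, 4, 5, 6, 7, 8, 9, 10, 11, 12, 13}); total cost 14 + 14 + 12 = 40.
The greedy pick C4, C3, C2, C1 costs 42; no covering selection beats 40.

40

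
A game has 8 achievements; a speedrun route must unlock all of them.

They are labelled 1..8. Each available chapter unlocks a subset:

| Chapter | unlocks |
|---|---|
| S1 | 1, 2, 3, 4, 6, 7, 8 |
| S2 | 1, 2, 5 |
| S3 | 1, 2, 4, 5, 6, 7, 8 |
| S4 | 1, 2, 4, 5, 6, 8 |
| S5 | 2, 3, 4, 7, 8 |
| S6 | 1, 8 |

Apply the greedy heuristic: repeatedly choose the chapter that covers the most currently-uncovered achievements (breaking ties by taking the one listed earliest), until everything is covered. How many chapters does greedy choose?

Greedy: pick S1 (covers 7 new) → pick S2 (covers 1 new). Total picks: 2.

2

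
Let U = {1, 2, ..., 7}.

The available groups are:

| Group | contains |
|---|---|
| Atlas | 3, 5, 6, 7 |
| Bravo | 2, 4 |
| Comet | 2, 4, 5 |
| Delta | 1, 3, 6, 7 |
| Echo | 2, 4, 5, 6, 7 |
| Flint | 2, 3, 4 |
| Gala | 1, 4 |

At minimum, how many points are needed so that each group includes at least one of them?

2

The 2 points {3, 4} hit every group.
The groups Comet, Delta are pairwise disjoint, so any hitting set needs a separate point for each — at least 2. Hence 2 is optimal.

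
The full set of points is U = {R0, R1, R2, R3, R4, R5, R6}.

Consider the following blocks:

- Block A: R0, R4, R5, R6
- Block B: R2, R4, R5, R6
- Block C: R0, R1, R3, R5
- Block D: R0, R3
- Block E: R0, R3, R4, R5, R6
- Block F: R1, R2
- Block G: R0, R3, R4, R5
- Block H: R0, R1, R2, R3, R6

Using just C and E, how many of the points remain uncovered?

1

Union of C, E = {R0, R1, R3, R4, R5, R6}.
Not covered: R2 — 1 point.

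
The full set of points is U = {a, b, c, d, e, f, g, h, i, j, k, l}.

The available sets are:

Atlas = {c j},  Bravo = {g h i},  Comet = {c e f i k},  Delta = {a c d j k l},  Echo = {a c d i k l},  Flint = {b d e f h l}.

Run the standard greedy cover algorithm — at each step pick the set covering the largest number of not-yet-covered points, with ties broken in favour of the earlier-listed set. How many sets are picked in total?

Greedy: pick Delta (covers 6 new) → pick Flint (covers 4 new) → pick Bravo (covers 2 new). Total picks: 3.

3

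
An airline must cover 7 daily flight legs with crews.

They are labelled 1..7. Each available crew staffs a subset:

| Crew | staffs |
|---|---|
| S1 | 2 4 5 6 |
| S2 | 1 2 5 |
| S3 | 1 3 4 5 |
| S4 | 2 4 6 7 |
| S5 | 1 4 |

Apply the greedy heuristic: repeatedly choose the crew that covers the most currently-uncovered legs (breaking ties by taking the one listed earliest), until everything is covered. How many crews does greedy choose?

3

Greedy: pick S1 (covers 4 new) → pick S3 (covers 2 new) → pick S4 (covers 1 new). Total picks: 3.
(The true minimum cover uses only 2 crews, so greedy is not optimal here.)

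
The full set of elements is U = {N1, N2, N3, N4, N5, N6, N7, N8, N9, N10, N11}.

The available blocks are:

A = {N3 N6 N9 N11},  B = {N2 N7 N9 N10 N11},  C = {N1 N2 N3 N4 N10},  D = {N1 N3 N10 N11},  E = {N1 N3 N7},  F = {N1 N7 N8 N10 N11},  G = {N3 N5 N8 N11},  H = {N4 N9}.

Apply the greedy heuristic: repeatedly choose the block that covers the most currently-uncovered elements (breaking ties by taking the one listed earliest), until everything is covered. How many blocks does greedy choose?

Greedy: pick B (covers 5 new) → pick C (covers 3 new) → pick G (covers 2 new) → pick A (covers 1 new). Total picks: 4.

4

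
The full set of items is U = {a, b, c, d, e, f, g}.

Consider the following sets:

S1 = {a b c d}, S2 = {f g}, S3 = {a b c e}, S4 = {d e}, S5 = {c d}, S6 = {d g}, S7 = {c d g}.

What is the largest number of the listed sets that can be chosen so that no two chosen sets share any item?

2

S2, S4 are pairwise disjoint (S2={f,g}; S4={d,e}).
Every remaining set overlaps one of these, and no 3 of the listed sets are pairwise disjoint, so 2 is the maximum.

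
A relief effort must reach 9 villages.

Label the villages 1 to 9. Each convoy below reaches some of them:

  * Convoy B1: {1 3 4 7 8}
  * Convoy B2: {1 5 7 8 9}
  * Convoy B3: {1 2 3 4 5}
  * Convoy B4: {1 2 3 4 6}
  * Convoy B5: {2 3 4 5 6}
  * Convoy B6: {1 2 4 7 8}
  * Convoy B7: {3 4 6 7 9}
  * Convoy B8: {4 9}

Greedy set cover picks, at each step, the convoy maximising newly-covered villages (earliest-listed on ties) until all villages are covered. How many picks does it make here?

3

Greedy: pick B1 (covers 5 new) → pick B5 (covers 3 new) → pick B2 (covers 1 new). Total picks: 3.
(The true minimum cover uses only 2 convoys, so greedy is not optimal here.)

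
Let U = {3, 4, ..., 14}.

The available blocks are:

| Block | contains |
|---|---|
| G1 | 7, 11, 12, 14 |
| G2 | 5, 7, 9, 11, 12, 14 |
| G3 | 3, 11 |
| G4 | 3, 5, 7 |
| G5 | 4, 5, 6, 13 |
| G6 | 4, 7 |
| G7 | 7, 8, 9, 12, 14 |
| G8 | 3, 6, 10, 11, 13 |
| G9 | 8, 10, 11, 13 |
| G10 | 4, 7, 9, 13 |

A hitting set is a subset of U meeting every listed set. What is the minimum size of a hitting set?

3

H = {4, 7, 11} meets every block (each contains at least one member of H), and |H| = 3.
The blocks G3, G5, G7 are pairwise disjoint, so any hitting set needs a separate element for each — at least 3. Hence 3 is optimal.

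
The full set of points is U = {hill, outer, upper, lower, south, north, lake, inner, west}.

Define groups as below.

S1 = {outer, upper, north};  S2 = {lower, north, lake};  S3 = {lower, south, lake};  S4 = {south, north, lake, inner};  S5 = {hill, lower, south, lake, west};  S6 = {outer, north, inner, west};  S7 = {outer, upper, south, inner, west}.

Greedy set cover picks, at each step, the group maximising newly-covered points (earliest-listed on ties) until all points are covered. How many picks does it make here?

3

Greedy: pick S5 (covers 5 new) → pick S1 (covers 3 new) → pick S4 (covers 1 new). Total picks: 3.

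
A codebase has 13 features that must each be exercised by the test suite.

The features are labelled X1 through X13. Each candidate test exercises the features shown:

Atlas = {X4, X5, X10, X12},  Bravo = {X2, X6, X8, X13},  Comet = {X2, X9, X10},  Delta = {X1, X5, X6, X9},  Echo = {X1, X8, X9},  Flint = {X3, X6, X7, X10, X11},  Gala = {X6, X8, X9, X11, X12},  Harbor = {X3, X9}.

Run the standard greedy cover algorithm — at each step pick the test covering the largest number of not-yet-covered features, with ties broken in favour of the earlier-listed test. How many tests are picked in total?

4

Greedy: pick Flint (covers 5 new) → pick Atlas (covers 3 new) → pick Bravo (covers 3 new) → pick Delta (covers 2 new). Total picks: 4.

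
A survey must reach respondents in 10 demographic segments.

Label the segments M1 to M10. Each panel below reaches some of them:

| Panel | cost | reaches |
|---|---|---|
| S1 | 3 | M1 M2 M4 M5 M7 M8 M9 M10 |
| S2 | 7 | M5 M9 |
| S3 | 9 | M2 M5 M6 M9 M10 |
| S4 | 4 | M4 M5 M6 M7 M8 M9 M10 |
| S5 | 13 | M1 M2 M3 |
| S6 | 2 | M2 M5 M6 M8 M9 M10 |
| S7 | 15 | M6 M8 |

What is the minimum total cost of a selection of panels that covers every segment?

S4, S5 together cover every segment (S4 ∪ S5 = {M1, M2, M3, M4, M5, M6, M7, M8, M9, M10}); total cost 4 + 13 = 17.
The greedy pick S6, S1, S5 costs 18; no covering selection beats 17.

17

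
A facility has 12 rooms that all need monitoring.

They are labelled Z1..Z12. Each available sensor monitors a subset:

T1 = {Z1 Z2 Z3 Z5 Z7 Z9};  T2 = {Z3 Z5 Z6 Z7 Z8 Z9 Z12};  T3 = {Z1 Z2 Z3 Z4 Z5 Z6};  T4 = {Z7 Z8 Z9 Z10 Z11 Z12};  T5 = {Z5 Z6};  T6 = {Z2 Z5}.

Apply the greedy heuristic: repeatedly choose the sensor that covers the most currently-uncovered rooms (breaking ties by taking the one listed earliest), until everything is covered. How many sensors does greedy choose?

Greedy: pick T2 (covers 7 new) → pick T3 (covers 3 new) → pick T4 (covers 2 new). Total picks: 3.
(The true minimum cover uses only 2 sensors, so greedy is not optimal here.)

3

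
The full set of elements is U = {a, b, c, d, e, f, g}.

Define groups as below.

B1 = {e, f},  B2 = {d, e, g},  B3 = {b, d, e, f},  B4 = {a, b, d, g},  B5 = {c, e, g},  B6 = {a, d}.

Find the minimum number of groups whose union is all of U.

3

B3, B4, and B5 cover everything between them: the union {a, b, c, d, e, f, g} is all of U.
Only B5 contains c, so B5 is forced; the remaining 4 elements need at least 2 more groups (each remaining group adds at most 3) — so at least 3 groups are needed, and 3 is optimal.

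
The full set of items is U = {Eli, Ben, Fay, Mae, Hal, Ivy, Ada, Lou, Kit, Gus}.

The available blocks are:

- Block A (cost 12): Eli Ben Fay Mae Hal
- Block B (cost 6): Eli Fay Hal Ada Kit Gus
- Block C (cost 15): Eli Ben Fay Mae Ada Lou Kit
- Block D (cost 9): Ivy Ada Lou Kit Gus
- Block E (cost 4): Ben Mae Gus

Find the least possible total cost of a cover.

B, D, E together cover every item (B ∪ D ∪ E = {Eli, Ben, Fay, Mae, Hal, Ivy, Ada, Lou, Kit, Gus}); total cost 6 + 9 + 4 = 19.
No covering selection has total cost below 19.

19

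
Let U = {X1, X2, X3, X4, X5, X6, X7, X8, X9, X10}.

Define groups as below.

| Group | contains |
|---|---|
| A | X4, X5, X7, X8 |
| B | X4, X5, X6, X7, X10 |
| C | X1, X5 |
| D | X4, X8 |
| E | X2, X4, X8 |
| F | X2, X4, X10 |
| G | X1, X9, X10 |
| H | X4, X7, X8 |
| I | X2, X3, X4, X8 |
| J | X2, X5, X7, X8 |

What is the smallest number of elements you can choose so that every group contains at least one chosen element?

3

The 3 elements {X1, X2, X4} hit every group.
No choice of 2 elements meets every group, so 3 is the minimum.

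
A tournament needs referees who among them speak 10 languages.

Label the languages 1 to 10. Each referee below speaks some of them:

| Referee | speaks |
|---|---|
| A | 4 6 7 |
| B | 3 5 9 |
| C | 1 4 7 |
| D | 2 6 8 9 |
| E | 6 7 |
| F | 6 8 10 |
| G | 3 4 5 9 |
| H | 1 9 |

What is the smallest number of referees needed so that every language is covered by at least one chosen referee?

B and C and D and F together: B ∪ C ∪ D ∪ F = {1, 2, 3, 4, 5, 6, 7, 8, 9, 10} — every language is covered.
No 3 of the 8 referees cover everything (all 56 combinations miss at least one language), so 4 is optimal.

4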